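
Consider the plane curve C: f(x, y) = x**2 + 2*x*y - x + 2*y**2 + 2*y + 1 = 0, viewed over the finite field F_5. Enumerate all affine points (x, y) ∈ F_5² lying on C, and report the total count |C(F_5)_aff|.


Affine F_5-points: {(0, 1), (0, 3), (4, 1), (4, 4)}; count = 4.

For each of the 25 pairs (x, y) ∈ F_5², evaluate f(x, y) mod 5. Record the zeros.
  x = 0: [0↦1, 1↦0, 2↦3, 3↦0, 4↦1]  zeros at y ∈ {1, 3}
  x = 1: [0↦1, 1↦2, 2↦2, 3↦1, 4↦4]  zeros at y ∈ ∅
  x = 2: [0↦3, 1↦1, 2↦3, 3↦4, 4↦4]  zeros at y ∈ ∅
  x = 3: [0↦2, 1↦2, 2↦1, 3↦4, 4↦1]  zeros at y ∈ ∅
  x = 4: [0↦3, 1↦0, 2↦1, 3↦1, 4↦0]  zeros at y ∈ {1, 4}
Collecting zeros: affine points = {(0, 1), (0, 3), (4, 1), (4, 4)}.
Total count |C(F_5)_aff| = 4.


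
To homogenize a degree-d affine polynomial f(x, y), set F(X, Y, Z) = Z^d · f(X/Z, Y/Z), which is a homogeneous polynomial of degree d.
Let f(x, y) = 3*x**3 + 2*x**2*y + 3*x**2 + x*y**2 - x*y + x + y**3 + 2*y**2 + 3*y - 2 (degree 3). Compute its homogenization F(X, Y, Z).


F(X, Y, Z) = 3*X**3 + 2*X**2*Y + 3*X**2*Z + X*Y**2 - X*Y*Z + X*Z**2 + Y**3 + 2*Y**2*Z + 3*Y*Z**2 - 2*Z**3

deg(f) = 3.
Substitute x = X/Z, y = Y/Z into f, then multiply by Z^3.
  monomial 3·x^3·y^0 ↦ 3·X^3·Y^0·Z^0.
  monomial 2·x^2·y^1 ↦ 2·X^2·Y^1·Z^0.
  monomial 3·x^2·y^0 ↦ 3·X^2·Y^0·Z^1.
  monomial 1·x^1·y^2 ↦ 1·X^1·Y^2·Z^0.
  monomial -1·x^1·y^1 ↦ -1·X^1·Y^1·Z^1.
  monomial 1·x^1·y^0 ↦ 1·X^1·Y^0·Z^2.
  monomial 1·x^0·y^3 ↦ 1·X^0·Y^3·Z^0.
  monomial 2·x^0·y^2 ↦ 2·X^0·Y^2·Z^1.
  monomial 3·x^0·y^1 ↦ 3·X^0·Y^1·Z^2.
  monomial -2·x^0·y^0 ↦ -2·X^0·Y^0·Z^3.
Collecting: F(X, Y, Z) = 3*X**3 + 2*X**2*Y + 3*X**2*Z + X*Y**2 - X*Y*Z + X*Z**2 + Y**3 + 2*Y**2*Z + 3*Y*Z**2 - 2*Z**3.


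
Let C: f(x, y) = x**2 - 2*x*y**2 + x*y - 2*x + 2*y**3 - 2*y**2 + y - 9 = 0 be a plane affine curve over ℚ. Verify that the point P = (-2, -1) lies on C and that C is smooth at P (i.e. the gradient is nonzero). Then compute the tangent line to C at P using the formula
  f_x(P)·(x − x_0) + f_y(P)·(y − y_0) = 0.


Tangent line at P: -9*x + y - 17 = 0.

Step 1: f(-2, -1) = 0, so P lies on C.
Step 2: partial derivatives
  f_x(x, y) = 2*x - 2*y**2 + y - 2, f_y(x, y) = -4*x*y + x + 6*y**2 - 4*y + 1.
  f_x(P) = -9, f_y(P) = 1 (gradient nonzero, so P is smooth).
Step 3: tangent line at P: -9·(x − -2) + 1·(y − -1) = 0.
Expanding: -9*x + y - 17 = 0.


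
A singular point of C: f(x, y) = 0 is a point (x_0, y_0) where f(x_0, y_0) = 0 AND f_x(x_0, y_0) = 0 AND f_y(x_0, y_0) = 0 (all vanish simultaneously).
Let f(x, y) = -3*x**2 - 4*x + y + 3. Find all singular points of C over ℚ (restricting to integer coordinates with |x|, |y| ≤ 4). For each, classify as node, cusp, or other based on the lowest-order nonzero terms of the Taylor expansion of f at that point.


No singular points in the scanned grid; C is smooth there.

Compute partial derivatives:
  f_x = -6*x - 4.
  f_y = 1.
f_y = 1 is a nonzero constant, so f_y never vanishes: no point (x, y) can satisfy f = f_x = f_y = 0. In particular no (x, y) ∈ {−4, ..., 4}² is singular; the curve is smooth.


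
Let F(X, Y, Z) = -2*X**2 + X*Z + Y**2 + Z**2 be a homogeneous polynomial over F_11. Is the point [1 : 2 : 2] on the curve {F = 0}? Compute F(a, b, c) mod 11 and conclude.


F(1,2,2) ≡ 8 (mod 11); P is NOT on the curve.

Evaluate F(1, 2, 2) term-by-term (mod 11).
  -2*X**2 ↦ -2·1·1·1 = -2
  X*Z ↦ 1·1·1·2 = 2
  Y**2 ↦ 1·1·4·1 = 4
  Z**2 ↦ 1·1·1·4 = 4
Sum: F(1, 2, 2) = (-2) + (2) + (4) + (4) = 8.
Reducing mod 11: 8 ≡ 8 (mod 11).
Since F(a, b, c) ≡ 8 ≠ 0 (mod 11), P does NOT lie on the curve.


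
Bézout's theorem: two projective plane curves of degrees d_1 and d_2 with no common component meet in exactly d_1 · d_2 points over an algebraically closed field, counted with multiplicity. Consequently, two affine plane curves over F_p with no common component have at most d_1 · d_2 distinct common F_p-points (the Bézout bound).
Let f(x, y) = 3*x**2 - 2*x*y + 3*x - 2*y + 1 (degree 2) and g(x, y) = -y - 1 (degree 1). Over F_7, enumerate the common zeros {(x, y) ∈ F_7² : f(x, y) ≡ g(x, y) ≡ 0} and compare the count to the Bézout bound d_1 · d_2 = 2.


Common zeros: ∅; count = 0; Bézout bound = 2.

deg(f) = 2, deg(g) = 1, so Bézout bound = 2.
Scan x ∈ F_7. For each x, list the y ∈ F_7 with f(x, y) ≡ 0 and those with g(x, y) ≡ 0 (mod 7); the common zeros in that column are the intersection.
  x = 0: f ≡ 0 at y ∈ {4}; g ≡ 0 at y ∈ {6}; common: ∅.
  x = 1: f ≡ 0 at y ∈ {0}; g ≡ 0 at y ∈ {6}; common: ∅.
  x = 2: f ≡ 0 at y ∈ {2}; g ≡ 0 at y ∈ {6}; common: ∅.
  x = 3: f ≡ 0 at y ∈ {2}; g ≡ 0 at y ∈ {6}; common: ∅.
  x = 4: f ≡ 0 at y ∈ {4}; g ≡ 0 at y ∈ {6}; common: ∅.
  x = 5: f ≡ 0 at y ∈ {0}; g ≡ 0 at y ∈ {6}; common: ∅.
  x = 6: f ≡ 0 at y ∈ ∅; g ≡ 0 at y ∈ {6}; common: ∅.
Collecting: common zeros = ∅, so the count is 0.
Comparison with the Bézout bound: 0 ≤ 2 = deg(f)·deg(g), as expected for curves with no common component (the affine F_7-count falls short of the bound because intersections may lie at infinity, over extension fields, or carry multiplicity).


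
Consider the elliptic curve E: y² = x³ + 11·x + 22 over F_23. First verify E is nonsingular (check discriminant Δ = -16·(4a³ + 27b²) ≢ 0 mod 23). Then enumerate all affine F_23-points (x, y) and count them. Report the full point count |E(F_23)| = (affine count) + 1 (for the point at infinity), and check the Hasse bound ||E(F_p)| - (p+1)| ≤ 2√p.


Affine points = {(2, 11), (2, 12), (3, 6), (3, 17), (5, 8), (5, 15), (8, 1), (8, 22), (11, 5), (11, 18), (13, 4), (13, 19), (16, 4), (16, 19), (17, 4), (17, 19), (18, 7), (18, 16), (19, 11), (19, 12), (20, 10), (20, 13)}; affine count = 22; |E(F_23)| = 23.

Discriminant check: Δ ∝ 4a³ + 27b² = 4·11³ + 27·22² = 4·1331 + 27·484 ≡ 15 (mod 23). Nonzero ⇒ E is nonsingular.
For each x ∈ F_23, compute rhs = x³ + 11·x + 22 mod 23, then count y ∈ F_23 with y² ≡ rhs.
  x = 0: rhs = 22, matching y values: none (0 points).
  x = 1: rhs = 11, matching y values: none (0 points).
  x = 2: rhs = 6, matching y values: 11, 12 (2 points).
  x = 3: rhs = 13, matching y values: 6, 17 (2 points).
  x = 4: rhs = 15, matching y values: none (0 points).
  x = 5: rhs = 18, matching y values: 8, 15 (2 points).
  x = 6: rhs = 5, matching y values: none (0 points).
  x = 7: rhs = 5, matching y values: none (0 points).
  x = 8: rhs = 1, matching y values: 1, 22 (2 points).
  x = 9: rhs = 22, matching y values: none (0 points).
  x = 10: rhs = 5, matching y values: none (0 points).
  x = 11: rhs = 2, matching y values: 5, 18 (2 points).
  x = 12: rhs = 19, matching y values: none (0 points).
  x = 13: rhs = 16, matching y values: 4, 19 (2 points).
  x = 14: rhs = 22, matching y values: none (0 points).
  x = 15: rhs = 20, matching y values: none (0 points).
  x = 16: rhs = 16, matching y values: 4, 19 (2 points).
  x = 17: rhs = 16, matching y values: 4, 19 (2 points).
  x = 18: rhs = 3, matching y values: 7, 16 (2 points).
  x = 19: rhs = 6, matching y values: 11, 12 (2 points).
  x = 20: rhs = 8, matching y values: 10, 13 (2 points).
  x = 21: rhs = 15, matching y values: none (0 points).
  x = 22: rhs = 10, matching y values: none (0 points).
Total affine count: 22.
Full point count |E(F_23)| = 22 + 1 = 23.
Hasse bound: |23 − (23+1)| = |-1| = 1 ≤ 2√23 ≈ 9.5917 ✓.


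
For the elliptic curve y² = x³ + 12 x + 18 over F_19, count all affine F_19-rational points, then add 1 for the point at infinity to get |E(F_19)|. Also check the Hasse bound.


Affine points = {(3, 9), (3, 10), (4, 4), (4, 15), (9, 0), (10, 6), (10, 13), (12, 3), (12, 16), (14, 2), (14, 17), (15, 1), (15, 18), (17, 9), (17, 10), (18, 9), (18, 10)}; affine count = 17; |E(F_19)| = 18.

Discriminant check: Δ ∝ 4a³ + 27b² = 4·12³ + 27·18² = 4·1728 + 27·324 ≡ 4 (mod 19). Nonzero ⇒ E is nonsingular.
For each x ∈ F_19, compute rhs = x³ + 12·x + 18 mod 19, then count y ∈ F_19 with y² ≡ rhs.
  x = 0: rhs = 18, matching y values: none (0 points).
  x = 1: rhs = 12, matching y values: none (0 points).
  x = 2: rhs = 12, matching y values: none (0 points).
  x = 3: rhs = 5, matching y values: 9, 10 (2 points).
  x = 4: rhs = 16, matching y values: 4, 15 (2 points).
  x = 5: rhs = 13, matching y values: none (0 points).
  x = 6: rhs = 2, matching y values: none (0 points).
  x = 7: rhs = 8, matching y values: none (0 points).
  x = 8: rhs = 18, matching y values: none (0 points).
  x = 9: rhs = 0, matching y values: 0 (1 points).
  x = 10: rhs = 17, matching y values: 6, 13 (2 points).
  x = 11: rhs = 18, matching y values: none (0 points).
  x = 12: rhs = 9, matching y values: 3, 16 (2 points).
  x = 13: rhs = 15, matching y values: none (0 points).
  x = 14: rhs = 4, matching y values: 2, 17 (2 points).
  x = 15: rhs = 1, matching y values: 1, 18 (2 points).
  x = 16: rhs = 12, matching y values: none (0 points).
  x = 17: rhs = 5, matching y values: 9, 10 (2 points).
  x = 18: rhs = 5, matching y values: 9, 10 (2 points).
Total affine count: 17.
Full point count |E(F_19)| = 17 + 1 = 18.
Hasse bound: |18 − (19+1)| = |-2| = 2 ≤ 2√19 ≈ 8.7178 ✓.


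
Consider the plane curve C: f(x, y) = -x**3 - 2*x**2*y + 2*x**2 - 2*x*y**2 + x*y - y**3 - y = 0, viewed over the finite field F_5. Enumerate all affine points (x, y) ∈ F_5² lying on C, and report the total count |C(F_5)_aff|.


Affine F_5-points: {(0, 0), (0, 2), (0, 3), (1, 3), (2, 0), (4, 1), (4, 2), (4, 4)}; count = 8.

For each of the 25 pairs (x, y) ∈ F_5², evaluate f(x, y) mod 5. Record the zeros.
  x = 0: [0↦0, 1↦3, 2↦0, 3↦0, 4↦2]  zeros at y ∈ {0, 2, 3}
  x = 1: [0↦1, 1↦1, 2↦1, 3↦0, 4↦2]  zeros at y ∈ {3}
  x = 2: [0↦0, 1↦3, 2↦2, 3↦1, 4↦4]  zeros at y ∈ {0}
  x = 3: [0↦1, 1↦3, 2↦2, 3↦2, 4↦2]  zeros at y ∈ ∅
  x = 4: [0↦3, 1↦0, 2↦0, 3↦2, 4↦0]  zeros at y ∈ {1, 2, 4}
Collecting zeros: affine points = {(0, 0), (0, 2), (0, 3), (1, 3), (2, 0), (4, 1), (4, 2), (4, 4)}.
Total count |C(F_5)_aff| = 8.


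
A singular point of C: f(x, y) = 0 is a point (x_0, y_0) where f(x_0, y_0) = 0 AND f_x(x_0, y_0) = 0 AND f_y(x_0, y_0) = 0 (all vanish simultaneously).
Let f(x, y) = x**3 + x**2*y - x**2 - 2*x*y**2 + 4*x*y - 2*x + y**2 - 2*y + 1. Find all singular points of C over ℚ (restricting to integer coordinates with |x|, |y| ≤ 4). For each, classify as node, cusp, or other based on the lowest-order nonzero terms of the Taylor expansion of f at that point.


Singular points: {(0, 1)}; classification: cusp.

Compute partial derivatives:
  f_x = 3*x**2 + 2*x*y - 2*x - 2*y**2 + 4*y - 2.
  f_y = x**2 - 4*x*y + 4*x + 2*y - 2.
Scan x_0 ∈ {−4, ..., 4}. For each x_0, f_y(x_0, y) is a polynomial in y; find its integer roots y ∈ {−4, ..., 4}, then test f_x and f at those candidates.
  x = -4: f_y(-4, y) = 18*y - 2; no integer root y with |y| ≤ 4.
  x = -3: f_y(-3, y) = 14*y - 5; no integer root y with |y| ≤ 4.
  x = -2: f_y(-2, y) = 10*y - 6; no integer root y with |y| ≤ 4.
  x = -1: f_y(-1, y) = 6*y - 5; no integer root y with |y| ≤ 4.
  x = 0: f_y(0, y) = 2*y - 2; vanishes at y ∈ {1}. (0, 1): f_x = 0, f = 0 — SINGULAR.
  x = 1: f_y(1, y) = 3 - 2*y; no integer root y with |y| ≤ 4.
  x = 2: f_y(2, y) = 10 - 6*y; no integer root y with |y| ≤ 4.
  x = 3: f_y(3, y) = 19 - 10*y; no integer root y with |y| ≤ 4.
  x = 4: f_y(4, y) = 30 - 14*y; no integer root y with |y| ≤ 4.
Only singular point on the grid: (0, 1).
Classify: substitute x = 0 + u, y = 1 + v and expand: f = u**3 + u**2*v - 2*u*v**2 + v**2.
No constant or linear terms (consistent with a singular point). Quadratic part: v**2. Cubic part: u**3 + u**2*v - 2*u*v**2.
The quadratic part v**2 is a perfect square, so there is a single (double) tangent line v = 0, i.e. y = 1. Restricting the cubic part to that line (v = 0) leaves u**3 ≠ 0, so f is not divisible by v and the branch is v² ≈ -u**3 to lowest order — this is a cusp.
Classification: cusp.


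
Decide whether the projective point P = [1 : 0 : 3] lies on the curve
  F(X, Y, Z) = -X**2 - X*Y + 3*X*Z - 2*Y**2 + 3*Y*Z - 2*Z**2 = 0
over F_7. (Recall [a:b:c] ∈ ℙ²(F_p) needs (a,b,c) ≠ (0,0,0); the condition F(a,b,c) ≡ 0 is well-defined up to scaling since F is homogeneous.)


F(1,0,3) ≡ 4 (mod 7); P is NOT on the curve.

Evaluate F(1, 0, 3) term-by-term (mod 7).
  -X**2 ↦ -1·1·1·1 = -1
  -X*Y ↦ -1·1·0·1 = 0
  3*X*Z ↦ 3·1·1·3 = 9
  -2*Y**2 ↦ -2·1·0·1 = 0
  3*Y*Z ↦ 3·1·0·3 = 0
  -2*Z**2 ↦ -2·1·1·9 = -18
Sum: F(1, 0, 3) = (-1) + (0) + (9) + (0) + (0) + (-18) = -10.
Reducing mod 7: -10 ≡ 4 (mod 7).
Since F(a, b, c) ≡ 4 ≠ 0 (mod 7), P does NOT lie on the curve.


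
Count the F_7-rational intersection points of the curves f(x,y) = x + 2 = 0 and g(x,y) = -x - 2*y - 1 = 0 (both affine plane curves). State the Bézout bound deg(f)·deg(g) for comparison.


Common zeros: {(5, 4)}; count = 1; Bézout bound = 1.

deg(f) = 1, deg(g) = 1, so Bézout bound = 1.
Scan x ∈ F_7. For each x, list the y ∈ F_7 with f(x, y) ≡ 0 and those with g(x, y) ≡ 0 (mod 7); the common zeros in that column are the intersection.
  x = 0: f ≡ 0 at y ∈ ∅; g ≡ 0 at y ∈ {3}; common: ∅.
  x = 1: f ≡ 0 at y ∈ ∅; g ≡ 0 at y ∈ {6}; common: ∅.
  x = 2: f ≡ 0 at y ∈ ∅; g ≡ 0 at y ∈ {2}; common: ∅.
  x = 3: f ≡ 0 at y ∈ ∅; g ≡ 0 at y ∈ {5}; common: ∅.
  x = 4: f ≡ 0 at y ∈ ∅; g ≡ 0 at y ∈ {1}; common: ∅.
  x = 5: f ≡ 0 at y ∈ {0, 1, 2, 3, 4, 5, 6}; g ≡ 0 at y ∈ {4}; common: {4}.
  x = 6: f ≡ 0 at y ∈ ∅; g ≡ 0 at y ∈ {0}; common: ∅.
Collecting: common zeros = {(5, 4)}, so the count is 1.
Comparison with the Bézout bound: 1 ≤ 1 = deg(f)·deg(g), as expected for curves with no common component (the bound is attained).


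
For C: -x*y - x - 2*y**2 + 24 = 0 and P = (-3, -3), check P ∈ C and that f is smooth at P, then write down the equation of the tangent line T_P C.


Tangent line at P: 2*x + 15*y + 51 = 0.

Step 1: f(-3, -3) = 0, so P lies on C.
Step 2: partial derivatives
  f_x(x, y) = -y - 1, f_y(x, y) = -x - 4*y.
  f_x(P) = 2, f_y(P) = 15 (gradient nonzero, so P is smooth).
Step 3: tangent line at P: 2·(x − -3) + 15·(y − -3) = 0.
Expanding: 2*x + 15*y + 51 = 0.


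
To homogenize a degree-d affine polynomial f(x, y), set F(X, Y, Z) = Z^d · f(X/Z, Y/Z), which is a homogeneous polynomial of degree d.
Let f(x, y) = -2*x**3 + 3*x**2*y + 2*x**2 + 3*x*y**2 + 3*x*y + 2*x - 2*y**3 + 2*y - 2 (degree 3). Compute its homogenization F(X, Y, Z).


F(X, Y, Z) = -2*X**3 + 3*X**2*Y + 2*X**2*Z + 3*X*Y**2 + 3*X*Y*Z + 2*X*Z**2 - 2*Y**3 + 2*Y*Z**2 - 2*Z**3

deg(f) = 3.
Substitute x = X/Z, y = Y/Z into f, then multiply by Z^3.
  monomial -2·x^3·y^0 ↦ -2·X^3·Y^0·Z^0.
  monomial 3·x^2·y^1 ↦ 3·X^2·Y^1·Z^0.
  monomial 2·x^2·y^0 ↦ 2·X^2·Y^0·Z^1.
  monomial 3·x^1·y^2 ↦ 3·X^1·Y^2·Z^0.
  monomial 3·x^1·y^1 ↦ 3·X^1·Y^1·Z^1.
  monomial 2·x^1·y^0 ↦ 2·X^1·Y^0·Z^2.
  monomial -2·x^0·y^3 ↦ -2·X^0·Y^3·Z^0.
  monomial 2·x^0·y^1 ↦ 2·X^0·Y^1·Z^2.
  monomial -2·x^0·y^0 ↦ -2·X^0·Y^0·Z^3.
Collecting: F(X, Y, Z) = -2*X**3 + 3*X**2*Y + 2*X**2*Z + 3*X*Y**2 + 3*X*Y*Z + 2*X*Z**2 - 2*Y**3 + 2*Y*Z**2 - 2*Z**3.


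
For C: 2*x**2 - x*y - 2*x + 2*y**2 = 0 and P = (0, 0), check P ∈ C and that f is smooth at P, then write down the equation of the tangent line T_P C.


Tangent line at P: -2*x = 0.

Step 1: f(0, 0) = 0, so P lies on C.
Step 2: partial derivatives
  f_x(x, y) = 4*x - y - 2, f_y(x, y) = -x + 4*y.
  f_x(P) = -2, f_y(P) = 0 (gradient nonzero, so P is smooth).
Step 3: tangent line at P: -2·(x − 0) + 0·(y − 0) = 0.
Expanding: -2*x = 0.


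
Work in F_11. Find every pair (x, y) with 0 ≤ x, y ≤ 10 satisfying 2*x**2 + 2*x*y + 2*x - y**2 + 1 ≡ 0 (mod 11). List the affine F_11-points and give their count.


Affine F_11-points: {(0, 1), (0, 10), (3, 2), (3, 4), (5, 2), (5, 8), (6, 6), (8, 8), (9, 1), (9, 6)}; count = 10.

For each of the 121 pairs (x, y) ∈ F_11², evaluate f(x, y) mod 11. Record the zeros.
  x = 0: [0↦1, 1↦0, 2↦8, 3↦3, 4↦7, 5↦9, 6↦9, 7↦7, 8↦3, 9↦8, 10↦0]  zeros at y ∈ {1, 10}
  x = 1: [0↦5, 1↦6, 2↦5, 3↦2, 4↦8, 5↦1, 6↦3, 7↦3, 8↦1, 9↦8, 10↦2]  zeros at y ∈ ∅
  x = 2: [0↦2, 1↦5, 2↦6, 3↦5, 4↦2, 5↦8, 6↦1, 7↦3, 8↦3, 9↦1, 10↦8]  zeros at y ∈ ∅
  x = 3: [0↦3, 1↦8, 2↦0, 3↦1, 4↦0, 5↦8, 6↦3, 7↦7, 8↦9, 9↦9, 10↦7]  zeros at y ∈ {2, 4}
  x = 4: [0↦8, 1↦4, 2↦9, 3↦1, 4↦2, 5↦1, 6↦9, 7↦4, 8↦8, 9↦10, 10↦10]  zeros at y ∈ ∅
  x = 5: [0↦6, 1↦4, 2↦0, 3↦5, 4↦8, 5↦9, 6↦8, 7↦5, 8↦0, 9↦4, 10↦6]  zeros at y ∈ {2, 8}
  x = 6: [0↦8, 1↦8, 2↦6, 3↦2, 4↦7, 5↦10, 6↦0, 7↦10, 8↦7, 9↦2, 10↦6]  zeros at y ∈ {6}
  x = 7: [0↦3, 1↦5, 2↦5, 3↦3, 4↦10, 5↦4, 6↦7, 7↦8, 8↦7, 9↦4, 10↦10]  zeros at y ∈ ∅
  x = 8: [0↦2, 1↦6, 2↦8, 3↦8, 4↦6, 5↦2, 6↦7, 7↦10, 8↦0, 9↦10, 10↦7]  zeros at y ∈ {8}
  x = 9: [0↦5, 1↦0, 2↦4, 3↦6, 4↦6, 5↦4, 6↦0, 7↦5, 8↦8, 9↦9, 10↦8]  zeros at y ∈ {1, 6}
  x = 10: [0↦1, 1↦9, 2↦4, 3↦8, 4↦10, 5↦10, 6↦8, 7↦4, 8↦9, 9↦1, 10↦2]  zeros at y ∈ ∅
Collecting zeros: affine points = {(0, 1), (0, 10), (3, 2), (3, 4), (5, 2), (5, 8), (6, 6), (8, 8), (9, 1), (9, 6)}.
Total count |C(F_11)_aff| = 10.


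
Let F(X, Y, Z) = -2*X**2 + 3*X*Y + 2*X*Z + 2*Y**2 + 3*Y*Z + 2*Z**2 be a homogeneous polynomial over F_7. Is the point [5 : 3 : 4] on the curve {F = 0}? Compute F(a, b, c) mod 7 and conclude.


F(5,3,4) ≡ 2 (mod 7); P is NOT on the curve.

Evaluate F(5, 3, 4) term-by-term (mod 7).
  -2*X**2 ↦ -2·25·1·1 = -50
  3*X*Y ↦ 3·5·3·1 = 45
  2*X*Z ↦ 2·5·1·4 = 40
  2*Y**2 ↦ 2·1·9·1 = 18
  3*Y*Z ↦ 3·1·3·4 = 36
  2*Z**2 ↦ 2·1·1·16 = 32
Sum: F(5, 3, 4) = (-50) + (45) + (40) + (18) + (36) + (32) = 121.
Reducing mod 7: 121 ≡ 2 (mod 7).
Since F(a, b, c) ≡ 2 ≠ 0 (mod 7), P does NOT lie on the curve.


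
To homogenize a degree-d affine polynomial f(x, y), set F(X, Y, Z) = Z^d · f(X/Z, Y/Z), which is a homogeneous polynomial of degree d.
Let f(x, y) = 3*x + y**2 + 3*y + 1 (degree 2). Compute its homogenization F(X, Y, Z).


F(X, Y, Z) = 3*X*Z + Y**2 + 3*Y*Z + Z**2

deg(f) = 2.
Substitute x = X/Z, y = Y/Z into f, then multiply by Z^2.
  monomial 3·x^1·y^0 ↦ 3·X^1·Y^0·Z^1.
  monomial 1·x^0·y^2 ↦ 1·X^0·Y^2·Z^0.
  monomial 3·x^0·y^1 ↦ 3·X^0·Y^1·Z^1.
  monomial 1·x^0·y^0 ↦ 1·X^0·Y^0·Z^2.
Collecting: F(X, Y, Z) = 3*X*Z + Y**2 + 3*Y*Z + Z**2.


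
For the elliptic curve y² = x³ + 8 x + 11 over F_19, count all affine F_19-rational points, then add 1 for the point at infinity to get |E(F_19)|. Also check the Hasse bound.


Affine points = {(0, 7), (0, 12), (1, 1), (1, 18), (2, 4), (2, 15), (3, 9), (3, 10), (5, 9), (5, 10), (6, 3), (6, 16), (7, 7), (7, 12), (8, 6), (8, 13), (11, 9), (11, 10), (12, 7), (12, 12), (14, 6), (14, 13), (16, 6), (16, 13), (17, 5), (17, 14)}; affine count = 26; |E(F_19)| = 27.

Discriminant check: Δ ∝ 4a³ + 27b² = 4·8³ + 27·11² = 4·512 + 27·121 ≡ 14 (mod 19). Nonzero ⇒ E is nonsingular.
For each x ∈ F_19, compute rhs = x³ + 8·x + 11 mod 19, then count y ∈ F_19 with y² ≡ rhs.
  x = 0: rhs = 11, matching y values: 7, 12 (2 points).
  x = 1: rhs = 1, matching y values: 1, 18 (2 points).
  x = 2: rhs = 16, matching y values: 4, 15 (2 points).
  x = 3: rhs = 5, matching y values: 9, 10 (2 points).
  x = 4: rhs = 12, matching y values: none (0 points).
  x = 5: rhs = 5, matching y values: 9, 10 (2 points).
  x = 6: rhs = 9, matching y values: 3, 16 (2 points).
  x = 7: rhs = 11, matching y values: 7, 12 (2 points).
  x = 8: rhs = 17, matching y values: 6, 13 (2 points).
  x = 9: rhs = 14, matching y values: none (0 points).
  x = 10: rhs = 8, matching y values: none (0 points).
  x = 11: rhs = 5, matching y values: 9, 10 (2 points).
  x = 12: rhs = 11, matching y values: 7, 12 (2 points).
  x = 13: rhs = 13, matching y values: none (0 points).
  x = 14: rhs = 17, matching y values: 6, 13 (2 points).
  x = 15: rhs = 10, matching y values: none (0 points).
  x = 16: rhs = 17, matching y values: 6, 13 (2 points).
  x = 17: rhs = 6, matching y values: 5, 14 (2 points).
  x = 18: rhs = 2, matching y values: none (0 points).
Total affine count: 26.
Full point count |E(F_19)| = 26 + 1 = 27.
Hasse bound: |27 − (19+1)| = |7| = 7 ≤ 2√19 ≈ 8.7178 ✓.


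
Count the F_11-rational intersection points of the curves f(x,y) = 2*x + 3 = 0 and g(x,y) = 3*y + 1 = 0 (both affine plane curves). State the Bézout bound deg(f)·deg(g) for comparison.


Common zeros: {(4, 7)}; count = 1; Bézout bound = 1.

deg(f) = 1, deg(g) = 1, so Bézout bound = 1.
Scan x ∈ F_11. For each x, list the y ∈ F_11 with f(x, y) ≡ 0 and those with g(x, y) ≡ 0 (mod 11); the common zeros in that column are the intersection.
  x = 0: f ≡ 0 at y ∈ ∅; g ≡ 0 at y ∈ {7}; common: ∅.
  x = 1: f ≡ 0 at y ∈ ∅; g ≡ 0 at y ∈ {7}; common: ∅.
  x = 2: f ≡ 0 at y ∈ ∅; g ≡ 0 at y ∈ {7}; common: ∅.
  x = 3: f ≡ 0 at y ∈ ∅; g ≡ 0 at y ∈ {7}; common: ∅.
  x = 4: f ≡ 0 at y ∈ {0, 1, 2, 3, 4, 5, 6, 7, 8, 9, 10}; g ≡ 0 at y ∈ {7}; common: {7}.
  x = 5: f ≡ 0 at y ∈ ∅; g ≡ 0 at y ∈ {7}; common: ∅.
  x = 6: f ≡ 0 at y ∈ ∅; g ≡ 0 at y ∈ {7}; common: ∅.
  x = 7: f ≡ 0 at y ∈ ∅; g ≡ 0 at y ∈ {7}; common: ∅.
  x = 8: f ≡ 0 at y ∈ ∅; g ≡ 0 at y ∈ {7}; common: ∅.
  x = 9: f ≡ 0 at y ∈ ∅; g ≡ 0 at y ∈ {7}; common: ∅.
  x = 10: f ≡ 0 at y ∈ ∅; g ≡ 0 at y ∈ {7}; common: ∅.
Collecting: common zeros = {(4, 7)}, so the count is 1.
Comparison with the Bézout bound: 1 ≤ 1 = deg(f)·deg(g), as expected for curves with no common component (the bound is attained).


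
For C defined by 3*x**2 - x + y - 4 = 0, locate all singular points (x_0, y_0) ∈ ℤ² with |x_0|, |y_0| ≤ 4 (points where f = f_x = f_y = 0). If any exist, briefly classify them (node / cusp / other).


No singular points in the scanned grid; C is smooth there.

Compute partial derivatives:
  f_x = 6*x - 1.
  f_y = 1.
f_y = 1 is a nonzero constant, so f_y never vanishes: no point (x, y) can satisfy f = f_x = f_y = 0. In particular no (x, y) ∈ {−4, ..., 4}² is singular; the curve is smooth.


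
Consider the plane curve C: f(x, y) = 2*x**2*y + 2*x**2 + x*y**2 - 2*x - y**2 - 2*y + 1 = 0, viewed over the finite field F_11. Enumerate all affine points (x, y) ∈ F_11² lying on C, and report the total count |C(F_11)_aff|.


Affine F_11-points: {(2, 6), (2, 10), (3, 5), (3, 9), (5, 4), (5, 6), (7, 1), (7, 5), (9, 4), (9, 9)}; count = 10.

For each of the 121 pairs (x, y) ∈ F_11², evaluate f(x, y) mod 11. Record the zeros.
  x = 0: [0↦1, 1↦9, 2↦4, 3↦8, 4↦10, 5↦10, 6↦8, 7↦4, 8↦9, 9↦1, 10↦2]  zeros at y ∈ ∅
  x = 1: [0↦1, 1↦1, 2↦1, 3↦1, 4↦1, 5↦1, 6↦1, 7↦1, 8↦1, 9↦1, 10↦1]  zeros at y ∈ ∅
  x = 2: [0↦5, 1↦1, 2↦10, 3↦10, 4↦1, 5↦5, 6↦0, 7↦8, 8↦7, 9↦8, 10↦0]  zeros at y ∈ {6, 10}
  x = 3: [0↦2, 1↦9, 2↦9, 3↦2, 4↦10, 5↦0, 6↦5, 7↦3, 8↦5, 9↦0, 10↦10]  zeros at y ∈ {5, 9}
  x = 4: [0↦3, 1↦3, 2↦9, 3↦10, 4↦6, 5↦8, 6↦5, 7↦8, 8↦6, 9↦10, 10↦9]  zeros at y ∈ ∅
  x = 5: [0↦8, 1↦5, 2↦10, 3↦1, 4↦0, 5↦7, 6↦0, 7↦1, 8↦10, 9↦5, 10↦8]  zeros at y ∈ {4, 6}
  x = 6: [0↦6, 1↦4, 2↦1, 3↦8, 4↦3, 5↦8, 6↦1, 7↦4, 8↦6, 9↦7, 10↦7]  zeros at y ∈ ∅
  x = 7: [0↦8, 1↦0, 2↦4, 3↦9, 4↦4, 5↦0, 6↦8, 7↦6, 8↦5, 9↦5, 10↦6]  zeros at y ∈ {1, 5}
  x = 8: [0↦3, 1↦4, 2↦8, 3↦4, 4↦3, 5↦5, 6↦10, 7↦7, 8↦7, 9↦10, 10↦5]  zeros at y ∈ ∅
  x = 9: [0↦2, 1↦5, 2↦2, 3↦4, 4↦0, 5↦1, 6↦7, 7↦7, 8↦1, 9↦0, 10↦4]  zeros at y ∈ {4, 9}
  x = 10: [0↦5, 1↦3, 2↦8, 3↦9, 4↦6, 5↦10, 6↦10, 7↦6, 8↦9, 9↦8, 10↦3]  zeros at y ∈ ∅
Collecting zeros: affine points = {(2, 6), (2, 10), (3, 5), (3, 9), (5, 4), (5, 6), (7, 1), (7, 5), (9, 4), (9, 9)}.
Total count |C(F_11)_aff| = 10.


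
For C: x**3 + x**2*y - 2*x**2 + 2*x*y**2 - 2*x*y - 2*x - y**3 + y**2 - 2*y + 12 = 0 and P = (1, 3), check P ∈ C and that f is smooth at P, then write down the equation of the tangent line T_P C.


Tangent line at P: 15*x - 12*y + 21 = 0.

Step 1: f(1, 3) = 0, so P lies on C.
Step 2: partial derivatives
  f_x(x, y) = 3*x**2 + 2*x*y - 4*x + 2*y**2 - 2*y - 2, f_y(x, y) = x**2 + 4*x*y - 2*x - 3*y**2 + 2*y - 2.
  f_x(P) = 15, f_y(P) = -12 (gradient nonzero, so P is smooth).
Step 3: tangent line at P: 15·(x − 1) + -12·(y − 3) = 0.
Expanding: 15*x - 12*y + 21 = 0.


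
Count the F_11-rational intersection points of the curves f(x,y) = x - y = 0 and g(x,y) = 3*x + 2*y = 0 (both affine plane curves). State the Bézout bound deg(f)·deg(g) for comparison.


Common zeros: {(0, 0)}; count = 1; Bézout bound = 1.

deg(f) = 1, deg(g) = 1, so Bézout bound = 1.
Scan x ∈ F_11. For each x, list the y ∈ F_11 with f(x, y) ≡ 0 and those with g(x, y) ≡ 0 (mod 11); the common zeros in that column are the intersection.
  x = 0: f ≡ 0 at y ∈ {0}; g ≡ 0 at y ∈ {0}; common: {0}.
  x = 1: f ≡ 0 at y ∈ {1}; g ≡ 0 at y ∈ {4}; common: ∅.
  x = 2: f ≡ 0 at y ∈ {2}; g ≡ 0 at y ∈ {8}; common: ∅.
  x = 3: f ≡ 0 at y ∈ {3}; g ≡ 0 at y ∈ {1}; common: ∅.
  x = 4: f ≡ 0 at y ∈ {4}; g ≡ 0 at y ∈ {5}; common: ∅.
  x = 5: f ≡ 0 at y ∈ {5}; g ≡ 0 at y ∈ {9}; common: ∅.
  x = 6: f ≡ 0 at y ∈ {6}; g ≡ 0 at y ∈ {2}; common: ∅.
  x = 7: f ≡ 0 at y ∈ {7}; g ≡ 0 at y ∈ {6}; common: ∅.
  x = 8: f ≡ 0 at y ∈ {8}; g ≡ 0 at y ∈ {10}; common: ∅.
  x = 9: f ≡ 0 at y ∈ {9}; g ≡ 0 at y ∈ {3}; common: ∅.
  x = 10: f ≡ 0 at y ∈ {10}; g ≡ 0 at y ∈ {7}; common: ∅.
Collecting: common zeros = {(0, 0)}, so the count is 1.
Comparison with the Bézout bound: 1 ≤ 1 = deg(f)·deg(g), as expected for curves with no common component (the bound is attained).


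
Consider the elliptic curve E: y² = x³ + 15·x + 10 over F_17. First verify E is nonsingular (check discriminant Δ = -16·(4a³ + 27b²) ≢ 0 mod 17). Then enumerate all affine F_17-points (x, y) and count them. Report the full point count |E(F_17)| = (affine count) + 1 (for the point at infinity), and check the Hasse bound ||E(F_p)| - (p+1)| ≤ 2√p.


Affine points = {(1, 3), (1, 14), (4, 7), (4, 10), (7, 4), (7, 13), (8, 8), (8, 9), (10, 2), (10, 15)}; affine count = 10; |E(F_17)| = 11.

Discriminant check: Δ ∝ 4a³ + 27b² = 4·15³ + 27·10² = 4·3375 + 27·100 ≡ 16 (mod 17). Nonzero ⇒ E is nonsingular.
For each x ∈ F_17, compute rhs = x³ + 15·x + 10 mod 17, then count y ∈ F_17 with y² ≡ rhs.
  x = 0: rhs = 10, matching y values: none (0 points).
  x = 1: rhs = 9, matching y values: 3, 14 (2 points).
  x = 2: rhs = 14, matching y values: none (0 points).
  x = 3: rhs = 14, matching y values: none (0 points).
  x = 4: rhs = 15, matching y values: 7, 10 (2 points).
  x = 5: rhs = 6, matching y values: none (0 points).
  x = 6: rhs = 10, matching y values: none (0 points).
  x = 7: rhs = 16, matching y values: 4, 13 (2 points).
  x = 8: rhs = 13, matching y values: 8, 9 (2 points).
  x = 9: rhs = 7, matching y values: none (0 points).
  x = 10: rhs = 4, matching y values: 2, 15 (2 points).
  x = 11: rhs = 10, matching y values: none (0 points).
  x = 12: rhs = 14, matching y values: none (0 points).
  x = 13: rhs = 5, matching y values: none (0 points).
  x = 14: rhs = 6, matching y values: none (0 points).
  x = 15: rhs = 6, matching y values: none (0 points).
  x = 16: rhs = 11, matching y values: none (0 points).
Total affine count: 10.
Full point count |E(F_17)| = 10 + 1 = 11.
Hasse bound: |11 − (17+1)| = |-7| = 7 ≤ 2√17 ≈ 8.2462 ✓.


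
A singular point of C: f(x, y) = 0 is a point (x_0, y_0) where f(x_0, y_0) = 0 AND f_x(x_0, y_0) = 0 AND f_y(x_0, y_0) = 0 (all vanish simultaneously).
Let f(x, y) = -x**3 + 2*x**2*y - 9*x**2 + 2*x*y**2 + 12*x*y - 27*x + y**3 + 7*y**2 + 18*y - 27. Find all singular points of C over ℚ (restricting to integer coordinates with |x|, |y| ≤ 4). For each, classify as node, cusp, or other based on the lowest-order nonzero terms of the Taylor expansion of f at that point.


Singular points: {(-3, 0)}; classification: cusp.

Compute partial derivatives:
  f_x = -3*x**2 + 4*x*y - 18*x + 2*y**2 + 12*y - 27.
  f_y = 2*x**2 + 4*x*y + 12*x + 3*y**2 + 14*y + 18.
Scan x_0 ∈ {−4, ..., 4}. For each x_0, f_y(x_0, y) is a polynomial in y; find its integer roots y ∈ {−4, ..., 4}, then test f_x and f at those candidates.
  x = -4: f_y(-4, y) = 3*y**2 - 2*y + 2; no integer root y with |y| ≤ 4.
  x = -3: f_y(-3, y) = 3*y**2 + 2*y; vanishes at y ∈ {0}. (-3, 0): f_x = 0, f = 0 — SINGULAR.
  x = -2: f_y(-2, y) = 3*y**2 + 6*y + 2; no integer root y with |y| ≤ 4.
  x = -1: f_y(-1, y) = 3*y**2 + 10*y + 8; vanishes at y ∈ {-2}. (-1, -2): f_x = -20 ≠ 0.
  x = 0: f_y(0, y) = 3*y**2 + 14*y + 18; no integer root y with |y| ≤ 4.
  x = 1: f_y(1, y) = 3*y**2 + 18*y + 32; no integer root y with |y| ≤ 4.
  x = 2: f_y(2, y) = 3*y**2 + 22*y + 50; no integer root y with |y| ≤ 4.
  x = 3: f_y(3, y) = 3*y**2 + 26*y + 72; no integer root y with |y| ≤ 4.
  x = 4: f_y(4, y) = 3*y**2 + 30*y + 98; no integer root y with |y| ≤ 4.
Only singular point on the grid: (-3, 0).
Classify: substitute x = -3 + u, y = 0 + v and expand: f = -u**3 + 2*u**2*v + 2*u*v**2 + v**3 + v**2.
No constant or linear terms (consistent with a singular point). Quadratic part: v**2. Cubic part: -u**3 + 2*u**2*v + 2*u*v**2 + v**3.
The quadratic part v**2 is a perfect square, so there is a single (double) tangent line v = 0, i.e. y = 0. Restricting the cubic part to that line (v = 0) leaves -u**3 ≠ 0, so f is not divisible by v and the branch is v² ≈ u**3 to lowest order — this is a cusp.
Classification: cusp.


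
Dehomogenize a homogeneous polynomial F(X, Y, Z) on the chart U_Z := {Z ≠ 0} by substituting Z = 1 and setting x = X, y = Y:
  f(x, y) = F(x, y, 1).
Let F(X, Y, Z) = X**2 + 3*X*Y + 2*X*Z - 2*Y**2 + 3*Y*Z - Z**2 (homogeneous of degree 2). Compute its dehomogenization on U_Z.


f(x, y) = x**2 + 3*x*y + 2*x - 2*y**2 + 3*y - 1

On U_Z we set Z = 1. Each monomial c·X^i·Y^j·Z^k in F becomes c·x^i·y^j·1^k = c·x^i·y^j.
Substituting Z = 1: F(X, Y, 1) = x**2 + 3*x*y + 2*x - 2*y**2 + 3*y - 1.
Note: deg(f) ≤ deg(F) = 2; strict inequality happens when F is divisible by Z (lost terms).


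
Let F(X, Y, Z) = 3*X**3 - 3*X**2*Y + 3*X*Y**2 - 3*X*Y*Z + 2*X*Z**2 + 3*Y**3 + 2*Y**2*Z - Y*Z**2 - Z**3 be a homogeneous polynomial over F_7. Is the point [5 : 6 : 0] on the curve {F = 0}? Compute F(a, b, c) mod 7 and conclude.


F(5,6,0) ≡ 0 (mod 7); P is on the curve.

Evaluate F(5, 6, 0) term-by-term (mod 7).
  3*X**3 ↦ 3·125·1·1 = 375
  -3*X**2*Y ↦ -3·25·6·1 = -450
  3*X*Y**2 ↦ 3·5·36·1 = 540
  -3*X*Y*Z ↦ -3·5·6·0 = 0
  2*X*Z**2 ↦ 2·5·1·0 = 0
  3*Y**3 ↦ 3·1·216·1 = 648
  2*Y**2*Z ↦ 2·1·36·0 = 0
  -Y*Z**2 ↦ -1·1·6·0 = 0
  -Z**3 ↦ -1·1·1·0 = 0
Sum: F(5, 6, 0) = (375) + (-450) + (540) + (0) + (0) + (648) + (0) + (0) + (0) = 1113.
Reducing mod 7: 1113 ≡ 0 (mod 7).
Since F(a, b, c) ≡ 0 (mod 7), P lies on the curve.


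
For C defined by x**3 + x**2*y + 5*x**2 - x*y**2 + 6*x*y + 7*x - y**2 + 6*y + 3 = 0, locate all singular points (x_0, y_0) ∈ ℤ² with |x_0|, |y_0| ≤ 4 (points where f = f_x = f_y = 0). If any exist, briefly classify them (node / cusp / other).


Singular points: {(-2, 1)}; classification: cusp.

Compute partial derivatives:
  f_x = 3*x**2 + 2*x*y + 10*x - y**2 + 6*y + 7.
  f_y = x**2 - 2*x*y + 6*x - 2*y + 6.
Scan x_0 ∈ {−4, ..., 4}. For each x_0, f_y(x_0, y) is a polynomial in y; find its integer roots y ∈ {−4, ..., 4}, then test f_x and f at those candidates.
  x = -4: f_y(-4, y) = 6*y - 2; no integer root y with |y| ≤ 4.
  x = -3: f_y(-3, y) = 4*y - 3; no integer root y with |y| ≤ 4.
  x = -2: f_y(-2, y) = 2*y - 2; vanishes at y ∈ {1}. (-2, 1): f_x = 0, f = 0 — SINGULAR.
  x = -1: f_y(-1, y) = 1; no integer root y with |y| ≤ 4.
  x = 0: f_y(0, y) = 6 - 2*y; vanishes at y ∈ {3}. (0, 3): f_x = 16 ≠ 0.
  x = 1: f_y(1, y) = 13 - 4*y; no integer root y with |y| ≤ 4.
  x = 2: f_y(2, y) = 22 - 6*y; no integer root y with |y| ≤ 4.
  x = 3: f_y(3, y) = 33 - 8*y; no integer root y with |y| ≤ 4.
  x = 4: f_y(4, y) = 46 - 10*y; no integer root y with |y| ≤ 4.
Only singular point on the grid: (-2, 1).
Classify: substitute x = -2 + u, y = 1 + v and expand: f = u**3 + u**2*v - u*v**2 + v**2.
No constant or linear terms (consistent with a singular point). Quadratic part: v**2. Cubic part: u**3 + u**2*v - u*v**2.
The quadratic part v**2 is a perfect square, so there is a single (double) tangent line v = 0, i.e. y = 1. Restricting the cubic part to that line (v = 0) leaves u**3 ≠ 0, so f is not divisible by v and the branch is v² ≈ -u**3 to lowest order — this is a cusp.
Classification: cusp.


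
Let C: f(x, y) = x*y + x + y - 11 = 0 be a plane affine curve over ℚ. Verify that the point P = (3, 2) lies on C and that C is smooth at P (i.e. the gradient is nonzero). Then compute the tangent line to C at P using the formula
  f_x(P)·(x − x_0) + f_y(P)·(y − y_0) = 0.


Tangent line at P: 3*x + 4*y - 17 = 0.

Step 1: f(3, 2) = 0, so P lies on C.
Step 2: partial derivatives
  f_x(x, y) = y + 1, f_y(x, y) = x + 1.
  f_x(P) = 3, f_y(P) = 4 (gradient nonzero, so P is smooth).
Step 3: tangent line at P: 3·(x − 3) + 4·(y − 2) = 0.
Expanding: 3*x + 4*y - 17 = 0.


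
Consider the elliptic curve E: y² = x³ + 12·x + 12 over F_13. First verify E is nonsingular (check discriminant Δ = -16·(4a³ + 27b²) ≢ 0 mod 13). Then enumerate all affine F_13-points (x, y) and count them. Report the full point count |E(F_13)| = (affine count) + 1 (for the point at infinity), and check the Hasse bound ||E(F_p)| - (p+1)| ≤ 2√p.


Affine points = {(0, 5), (0, 8), (1, 5), (1, 8), (3, 6), (3, 7), (6, 1), (6, 12), (7, 6), (7, 7), (8, 3), (8, 10), (9, 2), (9, 11), (10, 1), (10, 12), (12, 5), (12, 8)}; affine count = 18; |E(F_13)| = 19.

Discriminant check: Δ ∝ 4a³ + 27b² = 4·12³ + 27·12² = 4·1728 + 27·144 ≡ 10 (mod 13). Nonzero ⇒ E is nonsingular.
For each x ∈ F_13, compute rhs = x³ + 12·x + 12 mod 13, then count y ∈ F_13 with y² ≡ rhs.
  x = 0: rhs = 12, matching y values: 5, 8 (2 points).
  x = 1: rhs = 12, matching y values: 5, 8 (2 points).
  x = 2: rhs = 5, matching y values: none (0 points).
  x = 3: rhs = 10, matching y values: 6, 7 (2 points).
  x = 4: rhs = 7, matching y values: none (0 points).
  x = 5: rhs = 2, matching y values: none (0 points).
  x = 6: rhs = 1, matching y values: 1, 12 (2 points).
  x = 7: rhs = 10, matching y values: 6, 7 (2 points).
  x = 8: rhs = 9, matching y values: 3, 10 (2 points).
  x = 9: rhs = 4, matching y values: 2, 11 (2 points).
  x = 10: rhs = 1, matching y values: 1, 12 (2 points).
  x = 11: rhs = 6, matching y values: none (0 points).
  x = 12: rhs = 12, matching y values: 5, 8 (2 points).
Total affine count: 18.
Full point count |E(F_13)| = 18 + 1 = 19.
Hasse bound: |19 − (13+1)| = |5| = 5 ≤ 2√13 ≈ 7.2111 ✓.


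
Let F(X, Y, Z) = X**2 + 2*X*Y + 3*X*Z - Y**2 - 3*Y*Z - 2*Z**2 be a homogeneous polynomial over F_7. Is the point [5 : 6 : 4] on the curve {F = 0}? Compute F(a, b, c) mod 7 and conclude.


F(5,6,4) ≡ 5 (mod 7); P is NOT on the curve.

Evaluate F(5, 6, 4) term-by-term (mod 7).
  X**2 ↦ 1·25·1·1 = 25
  2*X*Y ↦ 2·5·6·1 = 60
  3*X*Z ↦ 3·5·1·4 = 60
  -Y**2 ↦ -1·1·36·1 = -36
  -3*Y*Z ↦ -3·1·6·4 = -72
  -2*Z**2 ↦ -2·1·1·16 = -32
Sum: F(5, 6, 4) = (25) + (60) + (60) + (-36) + (-72) + (-32) = 5.
Reducing mod 7: 5 ≡ 5 (mod 7).
Since F(a, b, c) ≡ 5 ≠ 0 (mod 7), P does NOT lie on the curve.


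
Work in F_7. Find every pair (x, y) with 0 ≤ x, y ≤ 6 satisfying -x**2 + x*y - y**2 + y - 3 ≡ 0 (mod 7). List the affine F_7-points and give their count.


Affine F_7-points: {(1, 3), (1, 6), (2, 0), (2, 3), (5, 0), (5, 6)}; count = 6.

For each of the 49 pairs (x, y) ∈ F_7², evaluate f(x, y) mod 7. Record the zeros.
  x = 0: [0↦4, 1↦4, 2↦2, 3↦5, 4↦6, 5↦5, 6↦2]  zeros at y ∈ ∅
  x = 1: [0↦3, 1↦4, 2↦3, 3↦0, 4↦2, 5↦2, 6↦0]  zeros at y ∈ {3, 6}
  x = 2: [0↦0, 1↦2, 2↦2, 3↦0, 4↦3, 5↦4, 6↦3]  zeros at y ∈ {0, 3}
  x = 3: [0↦2, 1↦5, 2↦6, 3↦5, 4↦2, 5↦4, 6↦4]  zeros at y ∈ ∅
  x = 4: [0↦2, 1↦6, 2↦1, 3↦1, 4↦6, 5↦2, 6↦3]  zeros at y ∈ ∅
  x = 5: [0↦0, 1↦5, 2↦1, 3↦2, 4↦1, 5↦5, 6↦0]  zeros at y ∈ {0, 6}
  x = 6: [0↦3, 1↦2, 2↦6, 3↦1, 4↦1, 5↦6, 6↦2]  zeros at y ∈ ∅
Collecting zeros: affine points = {(1, 3), (1, 6), (2, 0), (2, 3), (5, 0), (5, 6)}.
Total count |C(F_7)_aff| = 6.


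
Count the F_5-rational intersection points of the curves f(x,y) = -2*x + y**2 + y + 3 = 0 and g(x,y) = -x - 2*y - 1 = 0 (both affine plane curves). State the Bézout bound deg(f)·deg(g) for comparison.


Common zeros: {(4, 0)}; count = 1; Bézout bound = 2.

deg(f) = 2, deg(g) = 1, so Bézout bound = 2.
Scan x ∈ F_5. For each x, list the y ∈ F_5 with f(x, y) ≡ 0 and those with g(x, y) ≡ 0 (mod 5); the common zeros in that column are the intersection.
  x = 0: f ≡ 0 at y ∈ {1, 3}; g ≡ 0 at y ∈ {2}; common: ∅.
  x = 1: f ≡ 0 at y ∈ ∅; g ≡ 0 at y ∈ {4}; common: ∅.
  x = 2: f ≡ 0 at y ∈ {2}; g ≡ 0 at y ∈ {1}; common: ∅.
  x = 3: f ≡ 0 at y ∈ ∅; g ≡ 0 at y ∈ {3}; common: ∅.
  x = 4: f ≡ 0 at y ∈ {0, 4}; g ≡ 0 at y ∈ {0}; common: {0}.
Collecting: common zeros = {(4, 0)}, so the count is 1.
Comparison with the Bézout bound: 1 ≤ 2 = deg(f)·deg(g), as expected for curves with no common component (the affine F_5-count falls short of the bound because intersections may lie at infinity, over extension fields, or carry multiplicity).


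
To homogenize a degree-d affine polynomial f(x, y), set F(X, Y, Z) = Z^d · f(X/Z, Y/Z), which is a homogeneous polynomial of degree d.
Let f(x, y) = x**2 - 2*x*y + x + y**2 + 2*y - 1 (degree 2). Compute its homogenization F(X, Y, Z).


F(X, Y, Z) = X**2 - 2*X*Y + X*Z + Y**2 + 2*Y*Z - Z**2

deg(f) = 2.
Substitute x = X/Z, y = Y/Z into f, then multiply by Z^2.
  monomial 1·x^2·y^0 ↦ 1·X^2·Y^0·Z^0.
  monomial -2·x^1·y^1 ↦ -2·X^1·Y^1·Z^0.
  monomial 1·x^1·y^0 ↦ 1·X^1·Y^0·Z^1.
  monomial 1·x^0·y^2 ↦ 1·X^0·Y^2·Z^0.
  monomial 2·x^0·y^1 ↦ 2·X^0·Y^1·Z^1.
  monomial -1·x^0·y^0 ↦ -1·X^0·Y^0·Z^2.
Collecting: F(X, Y, Z) = X**2 - 2*X*Y + X*Z + Y**2 + 2*Y*Z - Z**2.


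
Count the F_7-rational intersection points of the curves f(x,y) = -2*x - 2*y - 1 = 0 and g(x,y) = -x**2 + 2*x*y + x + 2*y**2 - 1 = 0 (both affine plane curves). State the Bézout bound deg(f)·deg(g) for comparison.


Common zeros: {(3, 0), (6, 4)}; count = 2; Bézout bound = 2.

deg(f) = 1, deg(g) = 2, so Bézout bound = 2.
Scan x ∈ F_7. For each x, list the y ∈ F_7 with f(x, y) ≡ 0 and those with g(x, y) ≡ 0 (mod 7); the common zeros in that column are the intersection.
  x = 0: f ≡ 0 at y ∈ {3}; g ≡ 0 at y ∈ {2, 5}; common: ∅.
  x = 1: f ≡ 0 at y ∈ {2}; g ≡ 0 at y ∈ ∅; common: ∅.
  x = 2: f ≡ 0 at y ∈ {1}; g ≡ 0 at y ∈ ∅; common: ∅.
  x = 3: f ≡ 0 at y ∈ {0}; g ≡ 0 at y ∈ {0, 4}; common: {0}.
  x = 4: f ≡ 0 at y ∈ {6}; g ≡ 0 at y ∈ {5}; common: ∅.
  x = 5: f ≡ 0 at y ∈ {5}; g ≡ 0 at y ∈ {0, 2}; common: ∅.
  x = 6: f ≡ 0 at y ∈ {4}; g ≡ 0 at y ∈ {4}; common: {4}.
Collecting: common zeros = {(3, 0), (6, 4)}, so the count is 2.
Comparison with the Bézout bound: 2 ≤ 2 = deg(f)·deg(g), as expected for curves with no common component (the bound is attained).


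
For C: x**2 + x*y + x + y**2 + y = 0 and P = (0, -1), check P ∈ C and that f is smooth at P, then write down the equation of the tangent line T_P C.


Tangent line at P: -y - 1 = 0.

Step 1: f(0, -1) = 0, so P lies on C.
Step 2: partial derivatives
  f_x(x, y) = 2*x + y + 1, f_y(x, y) = x + 2*y + 1.
  f_x(P) = 0, f_y(P) = -1 (gradient nonzero, so P is smooth).
Step 3: tangent line at P: 0·(x − 0) + -1·(y − -1) = 0.
Expanding: -y - 1 = 0.
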